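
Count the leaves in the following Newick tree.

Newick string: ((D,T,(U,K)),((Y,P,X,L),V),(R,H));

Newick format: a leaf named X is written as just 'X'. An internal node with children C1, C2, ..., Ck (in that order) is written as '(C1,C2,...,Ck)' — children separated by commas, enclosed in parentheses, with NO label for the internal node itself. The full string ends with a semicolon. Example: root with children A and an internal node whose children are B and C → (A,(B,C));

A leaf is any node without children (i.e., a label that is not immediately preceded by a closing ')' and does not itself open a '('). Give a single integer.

Answer: 11

Derivation:
Newick: ((D,T,(U,K)),((Y,P,X,L),V),(R,H));
Scan left-to-right; a leaf is any maximal label run not followed by '(':
  pos 2: leaf 'D' → count = 1
  pos 4: leaf 'T' → count = 2
  pos 7: leaf 'U' → count = 3
  pos 9: leaf 'K' → count = 4
  pos 15: leaf 'Y' → count = 5
  pos 17: leaf 'P' → count = 6
  pos 19: leaf 'X' → count = 7
  pos 21: leaf 'L' → count = 8
  pos 24: leaf 'V' → count = 9
  pos 28: leaf 'R' → count = 10
  pos 30: leaf 'H' → count = 11
Total leaves: 11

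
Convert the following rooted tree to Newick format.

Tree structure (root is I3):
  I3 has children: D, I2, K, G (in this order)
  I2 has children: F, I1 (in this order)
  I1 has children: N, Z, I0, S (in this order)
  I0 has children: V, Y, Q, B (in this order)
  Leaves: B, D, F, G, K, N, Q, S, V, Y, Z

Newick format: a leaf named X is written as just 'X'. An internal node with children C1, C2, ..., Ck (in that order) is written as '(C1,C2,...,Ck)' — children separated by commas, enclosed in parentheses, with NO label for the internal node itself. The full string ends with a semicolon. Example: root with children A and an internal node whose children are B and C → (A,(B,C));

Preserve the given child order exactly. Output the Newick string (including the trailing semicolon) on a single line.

internal I3 with children ['D', 'I2', 'K', 'G']
  leaf 'D' → 'D'
  internal I2 with children ['F', 'I1']
    leaf 'F' → 'F'
    internal I1 with children ['N', 'Z', 'I0', 'S']
      leaf 'N' → 'N'
      leaf 'Z' → 'Z'
      internal I0 with children ['V', 'Y', 'Q', 'B']
        leaf 'V' → 'V'
        leaf 'Y' → 'Y'
        leaf 'Q' → 'Q'
        leaf 'B' → 'B'
      → '(V,Y,Q,B)'
      leaf 'S' → 'S'
    → '(N,Z,(V,Y,Q,B),S)'
  → '(F,(N,Z,(V,Y,Q,B),S))'
  leaf 'K' → 'K'
  leaf 'G' → 'G'
→ '(D,(F,(N,Z,(V,Y,Q,B),S)),K,G)'
Final: (D,(F,(N,Z,(V,Y,Q,B),S)),K,G);

Answer: (D,(F,(N,Z,(V,Y,Q,B),S)),K,G);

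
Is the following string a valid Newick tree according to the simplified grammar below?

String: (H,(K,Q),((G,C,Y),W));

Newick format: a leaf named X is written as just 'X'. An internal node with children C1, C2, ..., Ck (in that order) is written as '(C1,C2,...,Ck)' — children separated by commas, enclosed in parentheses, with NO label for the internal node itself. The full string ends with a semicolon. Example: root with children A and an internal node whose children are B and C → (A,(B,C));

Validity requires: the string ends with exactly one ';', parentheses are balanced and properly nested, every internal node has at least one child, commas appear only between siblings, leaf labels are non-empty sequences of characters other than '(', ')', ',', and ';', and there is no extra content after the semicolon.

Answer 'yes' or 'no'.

Answer: yes

Derivation:
Input: (H,(K,Q),((G,C,Y),W));
Paren balance: 4 '(' vs 4 ')' OK
Ends with single ';': True
Full parse: OK
Valid: True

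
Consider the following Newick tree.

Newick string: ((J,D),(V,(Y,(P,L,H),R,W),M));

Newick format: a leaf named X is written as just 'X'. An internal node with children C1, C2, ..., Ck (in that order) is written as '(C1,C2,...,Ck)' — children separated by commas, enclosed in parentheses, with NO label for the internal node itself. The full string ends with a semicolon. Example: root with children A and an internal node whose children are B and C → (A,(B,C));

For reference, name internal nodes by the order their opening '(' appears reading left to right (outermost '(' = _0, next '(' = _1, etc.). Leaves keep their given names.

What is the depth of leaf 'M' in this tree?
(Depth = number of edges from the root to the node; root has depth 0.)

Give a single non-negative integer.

Answer: 2

Derivation:
Newick: ((J,D),(V,(Y,(P,L,H),R,W),M));
Naming internals by '(' encounter order: outermost '(' = _0, next = _1, ...
Query node: M
Path from root: _0 -> _2 -> M
Depth of M: 2 (number of edges from root)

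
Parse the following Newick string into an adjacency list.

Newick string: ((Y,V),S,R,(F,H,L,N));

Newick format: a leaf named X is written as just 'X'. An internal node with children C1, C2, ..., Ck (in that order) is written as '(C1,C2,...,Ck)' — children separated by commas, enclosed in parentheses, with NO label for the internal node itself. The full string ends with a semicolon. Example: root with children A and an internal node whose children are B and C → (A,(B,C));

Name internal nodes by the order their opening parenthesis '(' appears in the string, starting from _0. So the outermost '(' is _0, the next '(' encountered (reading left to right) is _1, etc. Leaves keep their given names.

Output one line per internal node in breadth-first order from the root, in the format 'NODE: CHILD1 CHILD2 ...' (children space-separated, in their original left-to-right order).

Input: ((Y,V),S,R,(F,H,L,N));
Scanning left-to-right, naming '(' by encounter order:
  pos 0: '(' -> open internal node _0 (depth 1)
  pos 1: '(' -> open internal node _1 (depth 2)
  pos 5: ')' -> close internal node _1 (now at depth 1)
  pos 11: '(' -> open internal node _2 (depth 2)
  pos 19: ')' -> close internal node _2 (now at depth 1)
  pos 20: ')' -> close internal node _0 (now at depth 0)
Total internal nodes: 3
BFS adjacency from root:
  _0: _1 S R _2
  _1: Y V
  _2: F H L N

Answer: _0: _1 S R _2
_1: Y V
_2: F H L N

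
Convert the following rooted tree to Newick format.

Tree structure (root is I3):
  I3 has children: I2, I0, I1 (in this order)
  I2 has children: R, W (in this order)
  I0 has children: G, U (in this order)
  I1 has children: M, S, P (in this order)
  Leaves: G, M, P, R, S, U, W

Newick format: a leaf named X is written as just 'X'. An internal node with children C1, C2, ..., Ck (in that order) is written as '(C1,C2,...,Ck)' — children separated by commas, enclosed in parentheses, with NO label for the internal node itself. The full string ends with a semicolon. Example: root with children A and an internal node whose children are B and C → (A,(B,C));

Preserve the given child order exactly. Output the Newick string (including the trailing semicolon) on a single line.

Answer: ((R,W),(G,U),(M,S,P));

Derivation:
internal I3 with children ['I2', 'I0', 'I1']
  internal I2 with children ['R', 'W']
    leaf 'R' → 'R'
    leaf 'W' → 'W'
  → '(R,W)'
  internal I0 with children ['G', 'U']
    leaf 'G' → 'G'
    leaf 'U' → 'U'
  → '(G,U)'
  internal I1 with children ['M', 'S', 'P']
    leaf 'M' → 'M'
    leaf 'S' → 'S'
    leaf 'P' → 'P'
  → '(M,S,P)'
→ '((R,W),(G,U),(M,S,P))'
Final: ((R,W),(G,U),(M,S,P));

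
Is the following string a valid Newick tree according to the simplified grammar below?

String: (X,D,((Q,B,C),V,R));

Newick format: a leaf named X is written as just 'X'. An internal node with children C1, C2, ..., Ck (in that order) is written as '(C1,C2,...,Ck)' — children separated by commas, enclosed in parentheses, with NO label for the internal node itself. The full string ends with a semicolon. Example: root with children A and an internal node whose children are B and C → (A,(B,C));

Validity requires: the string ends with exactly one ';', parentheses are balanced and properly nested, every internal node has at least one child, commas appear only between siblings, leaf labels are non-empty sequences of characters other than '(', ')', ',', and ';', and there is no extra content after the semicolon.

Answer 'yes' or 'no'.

Answer: yes

Derivation:
Input: (X,D,((Q,B,C),V,R));
Paren balance: 3 '(' vs 3 ')' OK
Ends with single ';': True
Full parse: OK
Valid: True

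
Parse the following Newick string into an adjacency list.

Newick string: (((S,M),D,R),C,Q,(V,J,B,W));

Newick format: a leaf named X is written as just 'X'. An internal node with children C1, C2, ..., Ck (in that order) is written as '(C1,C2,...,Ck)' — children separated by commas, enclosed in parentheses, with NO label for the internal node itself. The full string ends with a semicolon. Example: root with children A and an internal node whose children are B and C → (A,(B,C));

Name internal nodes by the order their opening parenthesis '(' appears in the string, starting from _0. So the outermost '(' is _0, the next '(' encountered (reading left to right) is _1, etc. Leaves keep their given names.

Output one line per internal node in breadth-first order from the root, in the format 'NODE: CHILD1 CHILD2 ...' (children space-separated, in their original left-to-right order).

Input: (((S,M),D,R),C,Q,(V,J,B,W));
Scanning left-to-right, naming '(' by encounter order:
  pos 0: '(' -> open internal node _0 (depth 1)
  pos 1: '(' -> open internal node _1 (depth 2)
  pos 2: '(' -> open internal node _2 (depth 3)
  pos 6: ')' -> close internal node _2 (now at depth 2)
  pos 11: ')' -> close internal node _1 (now at depth 1)
  pos 17: '(' -> open internal node _3 (depth 2)
  pos 25: ')' -> close internal node _3 (now at depth 1)
  pos 26: ')' -> close internal node _0 (now at depth 0)
Total internal nodes: 4
BFS adjacency from root:
  _0: _1 C Q _3
  _1: _2 D R
  _3: V J B W
  _2: S M

Answer: _0: _1 C Q _3
_1: _2 D R
_3: V J B W
_2: S M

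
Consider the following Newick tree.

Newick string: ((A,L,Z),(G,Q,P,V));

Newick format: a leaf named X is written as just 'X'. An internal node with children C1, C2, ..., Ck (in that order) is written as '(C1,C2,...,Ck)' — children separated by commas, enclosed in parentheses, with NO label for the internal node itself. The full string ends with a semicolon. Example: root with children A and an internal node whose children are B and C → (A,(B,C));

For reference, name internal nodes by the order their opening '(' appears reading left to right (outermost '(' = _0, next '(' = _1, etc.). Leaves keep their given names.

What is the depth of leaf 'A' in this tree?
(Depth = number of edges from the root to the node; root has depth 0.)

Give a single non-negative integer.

Answer: 2

Derivation:
Newick: ((A,L,Z),(G,Q,P,V));
Naming internals by '(' encounter order: outermost '(' = _0, next = _1, ...
Query node: A
Path from root: _0 -> _1 -> A
Depth of A: 2 (number of edges from root)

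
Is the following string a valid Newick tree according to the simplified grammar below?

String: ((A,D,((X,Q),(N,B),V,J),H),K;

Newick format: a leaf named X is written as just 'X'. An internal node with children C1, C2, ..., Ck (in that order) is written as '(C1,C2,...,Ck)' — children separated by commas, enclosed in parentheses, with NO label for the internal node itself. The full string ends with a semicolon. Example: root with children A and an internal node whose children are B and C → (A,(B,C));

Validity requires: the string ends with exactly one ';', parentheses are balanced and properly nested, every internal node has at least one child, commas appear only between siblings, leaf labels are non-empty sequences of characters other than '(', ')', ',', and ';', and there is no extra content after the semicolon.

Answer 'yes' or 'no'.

Answer: no

Derivation:
Input: ((A,D,((X,Q),(N,B),V,J),H),K;
Paren balance: 5 '(' vs 4 ')' MISMATCH
Ends with single ';': True
Full parse: FAILS (expected , or ) at pos 28)
Valid: False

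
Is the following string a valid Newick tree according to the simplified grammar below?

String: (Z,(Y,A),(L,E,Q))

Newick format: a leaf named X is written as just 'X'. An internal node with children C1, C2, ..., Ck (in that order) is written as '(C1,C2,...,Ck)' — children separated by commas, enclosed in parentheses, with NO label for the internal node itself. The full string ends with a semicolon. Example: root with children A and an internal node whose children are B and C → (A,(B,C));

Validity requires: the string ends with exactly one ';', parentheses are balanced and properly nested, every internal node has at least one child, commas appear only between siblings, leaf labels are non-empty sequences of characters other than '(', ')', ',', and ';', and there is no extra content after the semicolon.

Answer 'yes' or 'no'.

Answer: no

Derivation:
Input: (Z,(Y,A),(L,E,Q))
Paren balance: 3 '(' vs 3 ')' OK
Ends with single ';': False
Full parse: FAILS (must end with ;)
Valid: False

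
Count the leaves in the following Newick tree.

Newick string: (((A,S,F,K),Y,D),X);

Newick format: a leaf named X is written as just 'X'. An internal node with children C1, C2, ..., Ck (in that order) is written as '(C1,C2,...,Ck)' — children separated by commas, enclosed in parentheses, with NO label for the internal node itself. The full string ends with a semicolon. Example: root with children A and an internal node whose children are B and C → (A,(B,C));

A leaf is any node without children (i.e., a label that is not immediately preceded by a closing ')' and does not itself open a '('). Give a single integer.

Newick: (((A,S,F,K),Y,D),X);
Scan left-to-right; a leaf is any maximal label run not followed by '(':
  pos 3: leaf 'A' → count = 1
  pos 5: leaf 'S' → count = 2
  pos 7: leaf 'F' → count = 3
  pos 9: leaf 'K' → count = 4
  pos 12: leaf 'Y' → count = 5
  pos 14: leaf 'D' → count = 6
  pos 17: leaf 'X' → count = 7
Total leaves: 7

Answer: 7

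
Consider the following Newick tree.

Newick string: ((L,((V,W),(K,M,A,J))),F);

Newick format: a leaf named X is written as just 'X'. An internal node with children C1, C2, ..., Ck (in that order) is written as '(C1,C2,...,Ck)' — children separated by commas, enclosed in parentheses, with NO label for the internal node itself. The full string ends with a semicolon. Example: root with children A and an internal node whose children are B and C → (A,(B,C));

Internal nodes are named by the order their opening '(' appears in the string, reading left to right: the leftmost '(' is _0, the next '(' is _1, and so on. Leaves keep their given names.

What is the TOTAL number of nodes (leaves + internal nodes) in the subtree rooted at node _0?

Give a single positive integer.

Newick: ((L,((V,W),(K,M,A,J))),F);
Locate _0: it is the '(' at position 0 (the 1st '(' reading left to right).
Query: subtree rooted at _0
_0: subtree_size = 1 + 12
  _1: subtree_size = 1 + 10
    L: subtree_size = 1 + 0
    _2: subtree_size = 1 + 8
      _3: subtree_size = 1 + 2
        V: subtree_size = 1 + 0
        W: subtree_size = 1 + 0
      _4: subtree_size = 1 + 4
        K: subtree_size = 1 + 0
        M: subtree_size = 1 + 0
        A: subtree_size = 1 + 0
        J: subtree_size = 1 + 0
  F: subtree_size = 1 + 0
Total subtree size of _0: 13

Answer: 13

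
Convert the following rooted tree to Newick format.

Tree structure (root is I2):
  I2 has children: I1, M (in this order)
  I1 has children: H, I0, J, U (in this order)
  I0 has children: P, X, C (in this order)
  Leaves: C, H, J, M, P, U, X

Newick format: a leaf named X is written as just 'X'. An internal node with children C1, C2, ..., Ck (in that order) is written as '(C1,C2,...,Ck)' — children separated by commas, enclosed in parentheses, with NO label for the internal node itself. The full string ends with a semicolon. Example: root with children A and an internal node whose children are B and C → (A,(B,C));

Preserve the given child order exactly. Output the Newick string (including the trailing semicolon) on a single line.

Answer: ((H,(P,X,C),J,U),M);

Derivation:
internal I2 with children ['I1', 'M']
  internal I1 with children ['H', 'I0', 'J', 'U']
    leaf 'H' → 'H'
    internal I0 with children ['P', 'X', 'C']
      leaf 'P' → 'P'
      leaf 'X' → 'X'
      leaf 'C' → 'C'
    → '(P,X,C)'
    leaf 'J' → 'J'
    leaf 'U' → 'U'
  → '(H,(P,X,C),J,U)'
  leaf 'M' → 'M'
→ '((H,(P,X,C),J,U),M)'
Final: ((H,(P,X,C),J,U),M);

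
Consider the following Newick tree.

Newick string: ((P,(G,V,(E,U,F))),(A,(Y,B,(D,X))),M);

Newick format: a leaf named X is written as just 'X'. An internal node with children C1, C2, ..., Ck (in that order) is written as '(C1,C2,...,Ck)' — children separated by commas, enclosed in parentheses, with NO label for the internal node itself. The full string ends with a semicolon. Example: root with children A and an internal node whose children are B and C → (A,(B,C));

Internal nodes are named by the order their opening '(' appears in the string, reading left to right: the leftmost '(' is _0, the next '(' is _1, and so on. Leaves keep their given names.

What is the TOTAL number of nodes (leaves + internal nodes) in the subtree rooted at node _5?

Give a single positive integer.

Newick: ((P,(G,V,(E,U,F))),(A,(Y,B,(D,X))),M);
Locate _5: it is the '(' at position 22 (the 6th '(' reading left to right).
Query: subtree rooted at _5
_5: subtree_size = 1 + 5
  Y: subtree_size = 1 + 0
  B: subtree_size = 1 + 0
  _6: subtree_size = 1 + 2
    D: subtree_size = 1 + 0
    X: subtree_size = 1 + 0
Total subtree size of _5: 6

Answer: 6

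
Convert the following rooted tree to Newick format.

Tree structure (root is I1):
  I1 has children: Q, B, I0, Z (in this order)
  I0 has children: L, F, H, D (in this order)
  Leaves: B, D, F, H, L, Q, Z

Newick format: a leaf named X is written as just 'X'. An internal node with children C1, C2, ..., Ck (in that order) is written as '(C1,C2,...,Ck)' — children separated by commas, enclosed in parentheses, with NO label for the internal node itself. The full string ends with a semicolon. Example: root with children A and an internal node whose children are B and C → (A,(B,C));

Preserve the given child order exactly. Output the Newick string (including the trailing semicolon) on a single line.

internal I1 with children ['Q', 'B', 'I0', 'Z']
  leaf 'Q' → 'Q'
  leaf 'B' → 'B'
  internal I0 with children ['L', 'F', 'H', 'D']
    leaf 'L' → 'L'
    leaf 'F' → 'F'
    leaf 'H' → 'H'
    leaf 'D' → 'D'
  → '(L,F,H,D)'
  leaf 'Z' → 'Z'
→ '(Q,B,(L,F,H,D),Z)'
Final: (Q,B,(L,F,H,D),Z);

Answer: (Q,B,(L,F,H,D),Z);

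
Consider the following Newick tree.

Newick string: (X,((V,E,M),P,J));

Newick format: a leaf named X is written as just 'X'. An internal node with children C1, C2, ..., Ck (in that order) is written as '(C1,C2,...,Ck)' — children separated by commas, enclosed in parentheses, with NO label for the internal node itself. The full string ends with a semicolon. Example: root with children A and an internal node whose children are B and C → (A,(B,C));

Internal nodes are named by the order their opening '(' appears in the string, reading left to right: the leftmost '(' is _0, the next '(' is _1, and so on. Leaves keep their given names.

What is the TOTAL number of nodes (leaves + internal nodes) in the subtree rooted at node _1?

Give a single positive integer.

Newick: (X,((V,E,M),P,J));
Locate _1: it is the '(' at position 3 (the 2nd '(' reading left to right).
Query: subtree rooted at _1
_1: subtree_size = 1 + 6
  _2: subtree_size = 1 + 3
    V: subtree_size = 1 + 0
    E: subtree_size = 1 + 0
    M: subtree_size = 1 + 0
  P: subtree_size = 1 + 0
  J: subtree_size = 1 + 0
Total subtree size of _1: 7

Answer: 7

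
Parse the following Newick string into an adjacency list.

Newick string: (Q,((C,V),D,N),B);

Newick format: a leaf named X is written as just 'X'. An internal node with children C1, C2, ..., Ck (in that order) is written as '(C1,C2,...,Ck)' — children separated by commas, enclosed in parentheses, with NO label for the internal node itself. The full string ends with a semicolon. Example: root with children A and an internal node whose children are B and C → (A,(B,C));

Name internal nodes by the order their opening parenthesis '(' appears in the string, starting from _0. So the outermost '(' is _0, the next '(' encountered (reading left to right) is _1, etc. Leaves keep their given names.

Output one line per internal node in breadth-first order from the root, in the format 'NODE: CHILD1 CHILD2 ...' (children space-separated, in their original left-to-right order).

Input: (Q,((C,V),D,N),B);
Scanning left-to-right, naming '(' by encounter order:
  pos 0: '(' -> open internal node _0 (depth 1)
  pos 3: '(' -> open internal node _1 (depth 2)
  pos 4: '(' -> open internal node _2 (depth 3)
  pos 8: ')' -> close internal node _2 (now at depth 2)
  pos 13: ')' -> close internal node _1 (now at depth 1)
  pos 16: ')' -> close internal node _0 (now at depth 0)
Total internal nodes: 3
BFS adjacency from root:
  _0: Q _1 B
  _1: _2 D N
  _2: C V

Answer: _0: Q _1 B
_1: _2 D N
_2: C V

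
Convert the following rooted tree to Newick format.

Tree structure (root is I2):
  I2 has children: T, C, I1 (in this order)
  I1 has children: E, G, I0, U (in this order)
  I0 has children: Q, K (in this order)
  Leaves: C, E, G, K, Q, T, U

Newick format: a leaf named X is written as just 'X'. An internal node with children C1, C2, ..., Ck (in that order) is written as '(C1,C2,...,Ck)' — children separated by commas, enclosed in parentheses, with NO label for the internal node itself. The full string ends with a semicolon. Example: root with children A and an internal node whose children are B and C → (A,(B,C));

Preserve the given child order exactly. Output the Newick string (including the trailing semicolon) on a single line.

internal I2 with children ['T', 'C', 'I1']
  leaf 'T' → 'T'
  leaf 'C' → 'C'
  internal I1 with children ['E', 'G', 'I0', 'U']
    leaf 'E' → 'E'
    leaf 'G' → 'G'
    internal I0 with children ['Q', 'K']
      leaf 'Q' → 'Q'
      leaf 'K' → 'K'
    → '(Q,K)'
    leaf 'U' → 'U'
  → '(E,G,(Q,K),U)'
→ '(T,C,(E,G,(Q,K),U))'
Final: (T,C,(E,G,(Q,K),U));

Answer: (T,C,(E,G,(Q,K),U));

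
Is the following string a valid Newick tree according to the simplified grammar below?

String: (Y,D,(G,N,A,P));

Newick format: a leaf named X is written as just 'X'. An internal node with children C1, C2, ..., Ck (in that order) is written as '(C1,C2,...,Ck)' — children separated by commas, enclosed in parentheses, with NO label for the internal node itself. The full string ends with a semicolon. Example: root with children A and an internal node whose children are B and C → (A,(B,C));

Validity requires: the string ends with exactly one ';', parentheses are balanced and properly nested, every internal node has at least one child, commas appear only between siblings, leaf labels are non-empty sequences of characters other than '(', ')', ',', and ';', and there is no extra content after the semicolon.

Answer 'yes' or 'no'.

Input: (Y,D,(G,N,A,P));
Paren balance: 2 '(' vs 2 ')' OK
Ends with single ';': True
Full parse: OK
Valid: True

Answer: yes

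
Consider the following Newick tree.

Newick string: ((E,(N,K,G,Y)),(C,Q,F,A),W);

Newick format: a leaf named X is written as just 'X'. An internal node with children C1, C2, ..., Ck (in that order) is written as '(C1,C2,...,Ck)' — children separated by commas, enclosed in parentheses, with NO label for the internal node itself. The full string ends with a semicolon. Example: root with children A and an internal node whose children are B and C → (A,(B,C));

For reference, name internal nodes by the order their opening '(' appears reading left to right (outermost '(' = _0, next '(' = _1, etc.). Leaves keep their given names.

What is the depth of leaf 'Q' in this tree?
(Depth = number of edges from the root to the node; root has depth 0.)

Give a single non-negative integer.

Newick: ((E,(N,K,G,Y)),(C,Q,F,A),W);
Naming internals by '(' encounter order: outermost '(' = _0, next = _1, ...
Query node: Q
Path from root: _0 -> _3 -> Q
Depth of Q: 2 (number of edges from root)

Answer: 2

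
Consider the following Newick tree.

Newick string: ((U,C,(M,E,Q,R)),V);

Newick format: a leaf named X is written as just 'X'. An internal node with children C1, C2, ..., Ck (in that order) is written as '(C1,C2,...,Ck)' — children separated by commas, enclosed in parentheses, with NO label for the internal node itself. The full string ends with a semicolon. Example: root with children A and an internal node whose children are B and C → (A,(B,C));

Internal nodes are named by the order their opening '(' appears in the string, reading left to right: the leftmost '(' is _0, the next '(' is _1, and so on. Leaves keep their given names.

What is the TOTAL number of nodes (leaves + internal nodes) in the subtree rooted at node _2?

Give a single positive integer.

Answer: 5

Derivation:
Newick: ((U,C,(M,E,Q,R)),V);
Locate _2: it is the '(' at position 6 (the 3rd '(' reading left to right).
Query: subtree rooted at _2
_2: subtree_size = 1 + 4
  M: subtree_size = 1 + 0
  E: subtree_size = 1 + 0
  Q: subtree_size = 1 + 0
  R: subtree_size = 1 + 0
Total subtree size of _2: 5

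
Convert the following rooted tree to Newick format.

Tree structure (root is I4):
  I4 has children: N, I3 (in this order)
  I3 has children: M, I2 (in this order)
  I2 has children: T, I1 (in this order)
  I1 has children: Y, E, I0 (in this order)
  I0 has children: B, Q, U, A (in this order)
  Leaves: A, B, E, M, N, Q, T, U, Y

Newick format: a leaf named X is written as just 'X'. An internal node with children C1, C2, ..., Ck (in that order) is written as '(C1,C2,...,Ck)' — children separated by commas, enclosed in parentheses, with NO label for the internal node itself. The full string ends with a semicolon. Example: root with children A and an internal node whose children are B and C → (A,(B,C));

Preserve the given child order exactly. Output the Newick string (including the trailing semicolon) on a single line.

internal I4 with children ['N', 'I3']
  leaf 'N' → 'N'
  internal I3 with children ['M', 'I2']
    leaf 'M' → 'M'
    internal I2 with children ['T', 'I1']
      leaf 'T' → 'T'
      internal I1 with children ['Y', 'E', 'I0']
        leaf 'Y' → 'Y'
        leaf 'E' → 'E'
        internal I0 with children ['B', 'Q', 'U', 'A']
          leaf 'B' → 'B'
          leaf 'Q' → 'Q'
          leaf 'U' → 'U'
          leaf 'A' → 'A'
        → '(B,Q,U,A)'
      → '(Y,E,(B,Q,U,A))'
    → '(T,(Y,E,(B,Q,U,A)))'
  → '(M,(T,(Y,E,(B,Q,U,A))))'
→ '(N,(M,(T,(Y,E,(B,Q,U,A)))))'
Final: (N,(M,(T,(Y,E,(B,Q,U,A)))));

Answer: (N,(M,(T,(Y,E,(B,Q,U,A)))));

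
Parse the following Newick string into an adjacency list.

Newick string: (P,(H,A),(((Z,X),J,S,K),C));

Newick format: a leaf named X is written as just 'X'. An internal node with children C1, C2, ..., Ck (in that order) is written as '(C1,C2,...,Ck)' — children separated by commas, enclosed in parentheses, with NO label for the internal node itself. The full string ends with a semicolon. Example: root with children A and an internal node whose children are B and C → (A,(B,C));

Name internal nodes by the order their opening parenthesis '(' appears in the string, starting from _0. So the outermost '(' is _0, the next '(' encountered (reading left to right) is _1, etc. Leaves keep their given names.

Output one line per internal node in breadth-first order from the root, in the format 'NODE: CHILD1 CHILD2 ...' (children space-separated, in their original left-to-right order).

Input: (P,(H,A),(((Z,X),J,S,K),C));
Scanning left-to-right, naming '(' by encounter order:
  pos 0: '(' -> open internal node _0 (depth 1)
  pos 3: '(' -> open internal node _1 (depth 2)
  pos 7: ')' -> close internal node _1 (now at depth 1)
  pos 9: '(' -> open internal node _2 (depth 2)
  pos 10: '(' -> open internal node _3 (depth 3)
  pos 11: '(' -> open internal node _4 (depth 4)
  pos 15: ')' -> close internal node _4 (now at depth 3)
  pos 22: ')' -> close internal node _3 (now at depth 2)
  pos 25: ')' -> close internal node _2 (now at depth 1)
  pos 26: ')' -> close internal node _0 (now at depth 0)
Total internal nodes: 5
BFS adjacency from root:
  _0: P _1 _2
  _1: H A
  _2: _3 C
  _3: _4 J S K
  _4: Z X

Answer: _0: P _1 _2
_1: H A
_2: _3 C
_3: _4 J S K
_4: Z X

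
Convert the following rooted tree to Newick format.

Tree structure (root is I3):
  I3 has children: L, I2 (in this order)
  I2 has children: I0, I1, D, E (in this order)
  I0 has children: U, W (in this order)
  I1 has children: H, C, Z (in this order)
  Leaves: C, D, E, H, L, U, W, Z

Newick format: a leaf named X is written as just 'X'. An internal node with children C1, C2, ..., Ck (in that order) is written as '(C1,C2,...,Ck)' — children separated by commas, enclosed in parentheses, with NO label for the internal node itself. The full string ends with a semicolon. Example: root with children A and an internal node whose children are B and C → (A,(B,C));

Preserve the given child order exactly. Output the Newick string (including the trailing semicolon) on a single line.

internal I3 with children ['L', 'I2']
  leaf 'L' → 'L'
  internal I2 with children ['I0', 'I1', 'D', 'E']
    internal I0 with children ['U', 'W']
      leaf 'U' → 'U'
      leaf 'W' → 'W'
    → '(U,W)'
    internal I1 with children ['H', 'C', 'Z']
      leaf 'H' → 'H'
      leaf 'C' → 'C'
      leaf 'Z' → 'Z'
    → '(H,C,Z)'
    leaf 'D' → 'D'
    leaf 'E' → 'E'
  → '((U,W),(H,C,Z),D,E)'
→ '(L,((U,W),(H,C,Z),D,E))'
Final: (L,((U,W),(H,C,Z),D,E));

Answer: (L,((U,W),(H,C,Z),D,E));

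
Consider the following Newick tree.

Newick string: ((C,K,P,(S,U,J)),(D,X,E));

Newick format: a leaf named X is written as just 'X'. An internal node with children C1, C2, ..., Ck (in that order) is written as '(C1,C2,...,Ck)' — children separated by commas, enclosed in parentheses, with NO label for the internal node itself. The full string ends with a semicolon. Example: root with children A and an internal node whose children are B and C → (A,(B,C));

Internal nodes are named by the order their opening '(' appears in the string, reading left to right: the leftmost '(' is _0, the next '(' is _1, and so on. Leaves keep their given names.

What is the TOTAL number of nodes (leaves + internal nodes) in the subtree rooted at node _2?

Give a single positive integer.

Newick: ((C,K,P,(S,U,J)),(D,X,E));
Locate _2: it is the '(' at position 8 (the 3rd '(' reading left to right).
Query: subtree rooted at _2
_2: subtree_size = 1 + 3
  S: subtree_size = 1 + 0
  U: subtree_size = 1 + 0
  J: subtree_size = 1 + 0
Total subtree size of _2: 4

Answer: 4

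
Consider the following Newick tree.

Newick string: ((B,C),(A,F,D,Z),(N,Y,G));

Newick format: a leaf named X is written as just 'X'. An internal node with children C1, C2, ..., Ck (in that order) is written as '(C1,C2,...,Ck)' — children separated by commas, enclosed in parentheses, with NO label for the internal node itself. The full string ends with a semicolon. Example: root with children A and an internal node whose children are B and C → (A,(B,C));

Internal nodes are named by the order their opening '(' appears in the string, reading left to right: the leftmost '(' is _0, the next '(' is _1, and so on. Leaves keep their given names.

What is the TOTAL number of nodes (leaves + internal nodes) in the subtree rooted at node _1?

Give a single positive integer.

Answer: 3

Derivation:
Newick: ((B,C),(A,F,D,Z),(N,Y,G));
Locate _1: it is the '(' at position 1 (the 2nd '(' reading left to right).
Query: subtree rooted at _1
_1: subtree_size = 1 + 2
  B: subtree_size = 1 + 0
  C: subtree_size = 1 + 0
Total subtree size of _1: 3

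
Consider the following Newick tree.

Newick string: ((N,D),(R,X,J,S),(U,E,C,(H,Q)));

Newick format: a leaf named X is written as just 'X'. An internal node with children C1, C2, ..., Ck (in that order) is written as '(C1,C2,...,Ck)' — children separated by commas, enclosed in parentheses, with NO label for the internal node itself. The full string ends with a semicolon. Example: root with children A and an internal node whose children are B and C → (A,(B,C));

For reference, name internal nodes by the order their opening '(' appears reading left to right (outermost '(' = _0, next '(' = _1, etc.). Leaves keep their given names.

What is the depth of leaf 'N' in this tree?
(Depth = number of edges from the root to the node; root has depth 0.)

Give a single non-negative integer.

Answer: 2

Derivation:
Newick: ((N,D),(R,X,J,S),(U,E,C,(H,Q)));
Naming internals by '(' encounter order: outermost '(' = _0, next = _1, ...
Query node: N
Path from root: _0 -> _1 -> N
Depth of N: 2 (number of edges from root)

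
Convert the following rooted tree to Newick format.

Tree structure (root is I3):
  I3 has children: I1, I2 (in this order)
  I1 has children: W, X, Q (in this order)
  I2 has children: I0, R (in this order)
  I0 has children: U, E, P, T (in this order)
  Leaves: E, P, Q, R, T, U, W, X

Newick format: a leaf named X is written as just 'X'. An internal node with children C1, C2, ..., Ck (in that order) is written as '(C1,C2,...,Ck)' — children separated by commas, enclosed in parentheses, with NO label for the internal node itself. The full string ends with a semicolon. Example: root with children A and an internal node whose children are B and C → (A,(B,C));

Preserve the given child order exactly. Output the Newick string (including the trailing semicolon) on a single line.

internal I3 with children ['I1', 'I2']
  internal I1 with children ['W', 'X', 'Q']
    leaf 'W' → 'W'
    leaf 'X' → 'X'
    leaf 'Q' → 'Q'
  → '(W,X,Q)'
  internal I2 with children ['I0', 'R']
    internal I0 with children ['U', 'E', 'P', 'T']
      leaf 'U' → 'U'
      leaf 'E' → 'E'
      leaf 'P' → 'P'
      leaf 'T' → 'T'
    → '(U,E,P,T)'
    leaf 'R' → 'R'
  → '((U,E,P,T),R)'
→ '((W,X,Q),((U,E,P,T),R))'
Final: ((W,X,Q),((U,E,P,T),R));

Answer: ((W,X,Q),((U,E,P,T),R));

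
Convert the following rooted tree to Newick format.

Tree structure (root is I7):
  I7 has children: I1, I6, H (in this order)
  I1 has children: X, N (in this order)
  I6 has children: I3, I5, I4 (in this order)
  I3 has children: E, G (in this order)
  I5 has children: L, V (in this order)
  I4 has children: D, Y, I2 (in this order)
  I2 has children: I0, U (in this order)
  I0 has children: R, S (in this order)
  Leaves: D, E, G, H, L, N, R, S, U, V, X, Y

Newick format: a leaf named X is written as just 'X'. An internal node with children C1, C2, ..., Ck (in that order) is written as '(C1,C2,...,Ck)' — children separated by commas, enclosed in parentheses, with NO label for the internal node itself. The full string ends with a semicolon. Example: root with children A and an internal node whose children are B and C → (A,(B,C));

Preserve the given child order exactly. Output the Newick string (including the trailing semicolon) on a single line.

internal I7 with children ['I1', 'I6', 'H']
  internal I1 with children ['X', 'N']
    leaf 'X' → 'X'
    leaf 'N' → 'N'
  → '(X,N)'
  internal I6 with children ['I3', 'I5', 'I4']
    internal I3 with children ['E', 'G']
      leaf 'E' → 'E'
      leaf 'G' → 'G'
    → '(E,G)'
    internal I5 with children ['L', 'V']
      leaf 'L' → 'L'
      leaf 'V' → 'V'
    → '(L,V)'
    internal I4 with children ['D', 'Y', 'I2']
      leaf 'D' → 'D'
      leaf 'Y' → 'Y'
      internal I2 with children ['I0', 'U']
        internal I0 with children ['R', 'S']
          leaf 'R' → 'R'
          leaf 'S' → 'S'
        → '(R,S)'
        leaf 'U' → 'U'
      → '((R,S),U)'
    → '(D,Y,((R,S),U))'
  → '((E,G),(L,V),(D,Y,((R,S),U)))'
  leaf 'H' → 'H'
→ '((X,N),((E,G),(L,V),(D,Y,((R,S),U))),H)'
Final: ((X,N),((E,G),(L,V),(D,Y,((R,S),U))),H);

Answer: ((X,N),((E,G),(L,V),(D,Y,((R,S),U))),H);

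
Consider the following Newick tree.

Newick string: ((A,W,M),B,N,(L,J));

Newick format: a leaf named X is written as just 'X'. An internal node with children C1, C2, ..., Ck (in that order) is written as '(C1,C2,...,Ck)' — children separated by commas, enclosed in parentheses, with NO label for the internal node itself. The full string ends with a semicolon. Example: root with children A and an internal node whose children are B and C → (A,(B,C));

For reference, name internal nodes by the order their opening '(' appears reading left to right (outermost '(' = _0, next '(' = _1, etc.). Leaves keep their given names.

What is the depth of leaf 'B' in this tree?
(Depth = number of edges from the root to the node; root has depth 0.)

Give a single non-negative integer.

Newick: ((A,W,M),B,N,(L,J));
Naming internals by '(' encounter order: outermost '(' = _0, next = _1, ...
Query node: B
Path from root: _0 -> B
Depth of B: 1 (number of edges from root)

Answer: 1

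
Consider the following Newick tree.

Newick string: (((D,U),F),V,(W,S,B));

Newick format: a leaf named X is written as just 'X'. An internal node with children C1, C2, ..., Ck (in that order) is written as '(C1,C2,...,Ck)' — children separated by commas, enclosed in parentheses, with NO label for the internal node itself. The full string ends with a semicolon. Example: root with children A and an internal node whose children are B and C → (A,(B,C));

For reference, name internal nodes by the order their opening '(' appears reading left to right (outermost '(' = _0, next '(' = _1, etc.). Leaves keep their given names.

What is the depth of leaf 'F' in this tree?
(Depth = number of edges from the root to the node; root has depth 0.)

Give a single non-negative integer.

Newick: (((D,U),F),V,(W,S,B));
Naming internals by '(' encounter order: outermost '(' = _0, next = _1, ...
Query node: F
Path from root: _0 -> _1 -> F
Depth of F: 2 (number of edges from root)

Answer: 2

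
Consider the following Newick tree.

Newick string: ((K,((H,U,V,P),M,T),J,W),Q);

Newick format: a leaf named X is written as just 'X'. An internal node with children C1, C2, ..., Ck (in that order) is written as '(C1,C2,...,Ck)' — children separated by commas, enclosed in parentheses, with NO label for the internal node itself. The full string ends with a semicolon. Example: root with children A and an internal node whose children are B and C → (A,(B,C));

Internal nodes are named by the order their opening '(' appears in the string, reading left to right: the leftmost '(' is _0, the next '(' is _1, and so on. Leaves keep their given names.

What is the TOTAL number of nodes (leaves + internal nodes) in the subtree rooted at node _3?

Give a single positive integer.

Newick: ((K,((H,U,V,P),M,T),J,W),Q);
Locate _3: it is the '(' at position 5 (the 4th '(' reading left to right).
Query: subtree rooted at _3
_3: subtree_size = 1 + 4
  H: subtree_size = 1 + 0
  U: subtree_size = 1 + 0
  V: subtree_size = 1 + 0
  P: subtree_size = 1 + 0
Total subtree size of _3: 5

Answer: 5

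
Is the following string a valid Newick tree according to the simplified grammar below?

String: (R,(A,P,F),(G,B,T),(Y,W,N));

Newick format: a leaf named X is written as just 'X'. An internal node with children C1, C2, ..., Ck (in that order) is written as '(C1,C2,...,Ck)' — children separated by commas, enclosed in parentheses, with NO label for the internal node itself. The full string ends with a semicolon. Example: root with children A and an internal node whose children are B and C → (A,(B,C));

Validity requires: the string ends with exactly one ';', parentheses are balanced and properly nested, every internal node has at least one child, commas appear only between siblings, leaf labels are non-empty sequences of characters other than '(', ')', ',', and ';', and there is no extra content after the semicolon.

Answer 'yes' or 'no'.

Input: (R,(A,P,F),(G,B,T),(Y,W,N));
Paren balance: 4 '(' vs 4 ')' OK
Ends with single ';': True
Full parse: OK
Valid: True

Answer: yes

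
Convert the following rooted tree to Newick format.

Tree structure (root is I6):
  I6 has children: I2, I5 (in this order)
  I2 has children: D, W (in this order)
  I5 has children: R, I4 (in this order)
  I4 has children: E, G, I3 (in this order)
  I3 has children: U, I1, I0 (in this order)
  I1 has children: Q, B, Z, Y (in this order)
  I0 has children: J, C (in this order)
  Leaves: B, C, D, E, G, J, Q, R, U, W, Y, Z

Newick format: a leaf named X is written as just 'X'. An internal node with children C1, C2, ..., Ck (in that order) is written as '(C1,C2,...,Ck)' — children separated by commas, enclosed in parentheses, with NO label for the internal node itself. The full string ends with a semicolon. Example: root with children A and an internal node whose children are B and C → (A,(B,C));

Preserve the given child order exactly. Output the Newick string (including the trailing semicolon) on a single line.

internal I6 with children ['I2', 'I5']
  internal I2 with children ['D', 'W']
    leaf 'D' → 'D'
    leaf 'W' → 'W'
  → '(D,W)'
  internal I5 with children ['R', 'I4']
    leaf 'R' → 'R'
    internal I4 with children ['E', 'G', 'I3']
      leaf 'E' → 'E'
      leaf 'G' → 'G'
      internal I3 with children ['U', 'I1', 'I0']
        leaf 'U' → 'U'
        internal I1 with children ['Q', 'B', 'Z', 'Y']
          leaf 'Q' → 'Q'
          leaf 'B' → 'B'
          leaf 'Z' → 'Z'
          leaf 'Y' → 'Y'
        → '(Q,B,Z,Y)'
        internal I0 with children ['J', 'C']
          leaf 'J' → 'J'
          leaf 'C' → 'C'
        → '(J,C)'
      → '(U,(Q,B,Z,Y),(J,C))'
    → '(E,G,(U,(Q,B,Z,Y),(J,C)))'
  → '(R,(E,G,(U,(Q,B,Z,Y),(J,C))))'
→ '((D,W),(R,(E,G,(U,(Q,B,Z,Y),(J,C)))))'
Final: ((D,W),(R,(E,G,(U,(Q,B,Z,Y),(J,C)))));

Answer: ((D,W),(R,(E,G,(U,(Q,B,Z,Y),(J,C)))));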